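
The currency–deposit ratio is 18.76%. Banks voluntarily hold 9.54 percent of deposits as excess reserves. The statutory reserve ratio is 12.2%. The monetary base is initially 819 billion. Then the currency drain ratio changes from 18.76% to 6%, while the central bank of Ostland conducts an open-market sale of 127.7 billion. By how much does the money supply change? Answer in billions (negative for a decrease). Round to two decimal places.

Before: m₁ = (1 + 0.1876) / (0.122 + 0.0954 + 0.1876) ≈ 2.932346, MB₁ = 819, so M₁ = 2.932346 × 819 ≈ 2401.5914 billion.
After: m₂ = (1 + 0.06) / (0.122 + 0.0954 + 0.06) ≈ 3.821197, MB₂ = 819 − 127.7 = 691.3, so M₂ = 3.821197 × 691.3 ≈ 2641.5935 billion.
ΔM = M₂ − M₁ = 2641.5935 − 2401.5914 = 240.0021 billion.

240.00 billion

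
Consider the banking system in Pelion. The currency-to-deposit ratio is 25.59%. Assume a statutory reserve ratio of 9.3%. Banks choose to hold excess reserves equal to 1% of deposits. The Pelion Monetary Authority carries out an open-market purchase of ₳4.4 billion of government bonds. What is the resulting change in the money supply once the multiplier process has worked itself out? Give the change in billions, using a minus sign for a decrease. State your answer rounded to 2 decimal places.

₳15.40 billion

The money multiplier is m = (1 + c) / (rr + e + c) = (1 + 0.2559) / (0.093 + 0.01 + 0.2559) ≈ 3.4993.
The purchase adds 4.4 billion of base, so ΔM = m × ΔMB = 3.4993 × (+4.4) ≈ 15.3969 billion.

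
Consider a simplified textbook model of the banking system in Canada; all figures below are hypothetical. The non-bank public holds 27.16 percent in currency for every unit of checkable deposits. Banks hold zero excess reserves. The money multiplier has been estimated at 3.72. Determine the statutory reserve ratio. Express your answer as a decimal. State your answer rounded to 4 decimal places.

0.0702

Using m = 3.72. Since m = (1 + c)/(c + rr + e), the denominator satisfies c + rr + e = (1 + c)/m = (1 + 0.2716) / 3.72 ≈ 0.341828.
With c = 0.2716 and e = 0, the statutory reserve ratio is 0.341828 − 0.2716 − 0 = 0.070228.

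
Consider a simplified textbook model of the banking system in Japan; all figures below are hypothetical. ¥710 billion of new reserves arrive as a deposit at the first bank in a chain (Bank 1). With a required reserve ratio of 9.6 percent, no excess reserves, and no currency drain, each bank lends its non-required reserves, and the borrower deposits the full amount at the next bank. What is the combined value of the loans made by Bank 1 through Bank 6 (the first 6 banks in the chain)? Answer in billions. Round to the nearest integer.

¥3037 billion

Bank i lends (1 − rr)^i of the original deposit: Bank 1 lends 710·0.9040 = 641.8400, Bank 2 lends 710·0.9040² ≈ 580.2234, and so on.
Summing a geometric series: total = 710·[0.9040·(1 − 0.9040^6) / (1 − 0.9040)] ≈ 3036.8983 billion.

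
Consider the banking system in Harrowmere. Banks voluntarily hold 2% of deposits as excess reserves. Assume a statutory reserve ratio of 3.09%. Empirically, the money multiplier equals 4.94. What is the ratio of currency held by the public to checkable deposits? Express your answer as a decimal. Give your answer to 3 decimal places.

0.190

Using m = 4.94. From m = (1 + c)/(c + rr + e), rearranging gives 1 + c = m·(c + rr + e), so c·(1 − m) = m·(rr + e) − 1.
Hence c = [m·(rr + e) − 1]/(1 − m) = [4.94 × (0.0309 + 0.02) − 1] / (1 − 4.94) ≈ 0.189988.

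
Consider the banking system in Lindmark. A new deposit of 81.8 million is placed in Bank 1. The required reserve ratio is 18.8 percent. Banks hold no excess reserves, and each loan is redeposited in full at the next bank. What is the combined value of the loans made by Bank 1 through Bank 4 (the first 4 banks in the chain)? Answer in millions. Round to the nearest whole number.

200 million

Bank i lends (1 − rr)^i of the original deposit: Bank 1 lends 81.8·0.8120 = 66.4216, Bank 2 lends 81.8·0.8120² ≈ 53.9343, and so on.
Summing a geometric series: total = 81.8·[0.8120·(1 − 0.8120^4) / (1 − 0.8120)] ≈ 199.7119 million.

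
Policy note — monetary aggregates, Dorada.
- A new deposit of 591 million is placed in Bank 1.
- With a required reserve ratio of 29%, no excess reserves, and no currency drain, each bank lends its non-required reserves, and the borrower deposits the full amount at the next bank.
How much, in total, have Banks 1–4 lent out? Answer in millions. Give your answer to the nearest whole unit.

1079 million

Bank i lends (1 − rr)^i of the original deposit: Bank 1 lends 591·0.7100 = 419.6100, Bank 2 lends 591·0.7100² = 297.9231, and so on.
Summing a geometric series: total = 591·[0.7100·(1 − 0.7100^4) / (1 − 0.7100)] ≈ 1079.2415 million.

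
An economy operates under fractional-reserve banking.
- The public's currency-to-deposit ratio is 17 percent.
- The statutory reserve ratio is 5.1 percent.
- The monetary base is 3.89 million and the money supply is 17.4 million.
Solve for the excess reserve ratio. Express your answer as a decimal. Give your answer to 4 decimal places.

0.0406

Using m = M/MB = 17.4/3.89 ≈ 4.473008. Since m = (1 + c)/(c + rr + e), the denominator satisfies c + rr + e = (1 + c)/m = (1 + 0.17) / 4.473008 ≈ 0.261569.
With c = 0.17 and rr = 0.051, the excess reserve ratio is 0.261569 − 0.17 − 0.051 = 0.040569.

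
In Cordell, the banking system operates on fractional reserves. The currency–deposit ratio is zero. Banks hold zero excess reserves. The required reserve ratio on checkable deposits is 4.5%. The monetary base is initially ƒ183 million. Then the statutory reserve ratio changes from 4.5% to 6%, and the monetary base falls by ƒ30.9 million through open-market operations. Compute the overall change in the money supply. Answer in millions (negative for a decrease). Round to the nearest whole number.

Before: m₁ = 1 / (0.045) ≈ 22.2222, MB₁ = 183, so M₁ = 22.2222 × 183 = 4066.6626 million.
After: m₂ = 1 / (0.06) ≈ 16.6667, MB₂ = 183 − 30.9 = 152.1, so M₂ = 16.6667 × 152.1 ≈ 2535.0051 million.
ΔM = M₂ − M₁ = 2535.0051 − 4066.6626 = -1531.6575 million.

-1532 million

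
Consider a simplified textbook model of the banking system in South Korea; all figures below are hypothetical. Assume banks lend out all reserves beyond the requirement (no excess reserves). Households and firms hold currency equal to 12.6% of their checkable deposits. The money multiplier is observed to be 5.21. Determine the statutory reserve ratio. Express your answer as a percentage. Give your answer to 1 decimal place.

Using m = 5.21. Since m = (1 + c)/(c + rr + e), the denominator satisfies c + rr + e = (1 + c)/m = (1 + 0.126) / 5.21 ≈ 0.216123.
With c = 0.126 and e = 0, the statutory reserve ratio is 0.216123 − 0.126 − 0 = 0.090123.

9.0%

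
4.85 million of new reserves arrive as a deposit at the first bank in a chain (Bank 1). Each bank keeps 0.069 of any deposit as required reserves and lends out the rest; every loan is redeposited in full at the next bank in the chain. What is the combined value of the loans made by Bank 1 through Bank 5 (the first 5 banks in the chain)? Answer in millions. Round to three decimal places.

Bank i lends (1 − rr)^i of the original deposit: Bank 1 lends 4.85·0.9310 ≈ 4.5153, Bank 2 lends 4.85·0.9310² ≈ 4.2038, and so on.
Summing a geometric series: total = 4.85·[0.9310·(1 − 0.9310^5) / (1 − 0.9310)] ≈ 19.6688 million.

19.669 million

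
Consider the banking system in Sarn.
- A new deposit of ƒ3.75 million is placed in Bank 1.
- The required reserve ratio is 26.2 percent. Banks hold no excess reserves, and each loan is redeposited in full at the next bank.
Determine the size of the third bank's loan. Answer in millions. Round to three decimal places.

ƒ1.507 million

Each bank lends a fraction (1 − rr) = 0.7380 of the deposit it receives, so Bank 3 receives 3.75·0.7380^2 and lends 3.75·0.7380^3 ≈ 1.5073 million.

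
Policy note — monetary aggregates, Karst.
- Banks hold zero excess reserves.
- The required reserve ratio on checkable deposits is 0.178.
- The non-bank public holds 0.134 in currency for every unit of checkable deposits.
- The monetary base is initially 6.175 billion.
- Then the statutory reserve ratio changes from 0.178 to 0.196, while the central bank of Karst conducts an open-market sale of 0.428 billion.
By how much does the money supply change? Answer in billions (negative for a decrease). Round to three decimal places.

-2.695 billion

Before: m₁ = (1 + 0.134) / (0.178 + 0.134) ≈ 3.63462, MB₁ = 6.175, so M₁ = 3.63462 × 6.175 ≈ 22.4438 billion.
After: m₂ = (1 + 0.134) / (0.196 + 0.134) ≈ 3.43636, MB₂ = 6.175 − 0.428 = 5.747, so M₂ = 3.43636 × 5.747 ≈ 19.7488 billion.
ΔM = M₂ − M₁ = 19.7488 − 22.4438 = -2.695 billion.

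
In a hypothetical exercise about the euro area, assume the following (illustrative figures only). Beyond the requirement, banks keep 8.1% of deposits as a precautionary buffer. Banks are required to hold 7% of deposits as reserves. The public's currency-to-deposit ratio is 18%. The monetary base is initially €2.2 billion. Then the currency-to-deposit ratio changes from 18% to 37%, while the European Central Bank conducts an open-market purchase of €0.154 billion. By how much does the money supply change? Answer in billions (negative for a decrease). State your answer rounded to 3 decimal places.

-1.653 billion

Before: m₁ = (1 + 0.18) / (0.07 + 0.081 + 0.18) ≈ 3.56495, MB₁ = 2.2, so M₁ = 3.56495 × 2.2 ≈ 7.8429 billion.
After: m₂ = (1 + 0.37) / (0.07 + 0.081 + 0.37) ≈ 2.62956, MB₂ = 2.2 + 0.154 = 2.354, so M₂ = 2.62956 × 2.354 ≈ 6.19 billion.
ΔM = M₂ − M₁ = 6.19 − 7.8429 = -1.6529 billion.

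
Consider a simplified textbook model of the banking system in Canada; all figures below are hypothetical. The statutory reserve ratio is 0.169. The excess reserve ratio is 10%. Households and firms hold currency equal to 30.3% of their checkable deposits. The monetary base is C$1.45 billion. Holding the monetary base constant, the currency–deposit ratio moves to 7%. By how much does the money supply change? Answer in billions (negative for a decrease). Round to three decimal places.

Initially m₁ = (1 + 0.303) / (0.169 + 0.1 + 0.303) ≈ 2.27797, so M₁ = 2.27797 × 1.45 ≈ 3.3031 billion.
After the change m₂ = (1 + 0.07) / (0.169 + 0.1 + 0.07) ≈ 3.15634, so M₂ = 3.15634 × 1.45 ≈ 4.5767 billion.
ΔM = M₂ − M₁ = 4.5767 − 3.3031 = 1.2736 billion.

C$1.274 billion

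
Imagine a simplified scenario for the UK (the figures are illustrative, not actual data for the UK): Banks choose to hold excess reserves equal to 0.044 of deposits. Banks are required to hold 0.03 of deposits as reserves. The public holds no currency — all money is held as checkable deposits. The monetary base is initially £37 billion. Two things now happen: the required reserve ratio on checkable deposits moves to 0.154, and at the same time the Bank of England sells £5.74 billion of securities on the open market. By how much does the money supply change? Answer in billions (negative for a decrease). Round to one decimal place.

-342.1 billion

Before: m₁ = 1 / (0.03 + 0.044) ≈ 13.5135, MB₁ = 37, so M₁ = 13.5135 × 37 = 499.9995 billion.
After: m₂ = 1 / (0.154 + 0.044) ≈ 5.0505, MB₂ = 37 − 5.74 = 31.26, so M₂ = 5.0505 × 31.26 ≈ 157.8786 billion.
ΔM = M₂ − M₁ = 157.8786 − 499.9995 = -342.1209 billion.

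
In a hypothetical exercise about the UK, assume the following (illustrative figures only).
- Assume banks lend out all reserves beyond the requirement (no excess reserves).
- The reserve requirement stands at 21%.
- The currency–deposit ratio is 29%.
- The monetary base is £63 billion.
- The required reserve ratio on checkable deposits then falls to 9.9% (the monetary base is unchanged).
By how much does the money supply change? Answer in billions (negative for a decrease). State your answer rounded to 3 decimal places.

£46.380 billion

Initially m₁ = (1 + 0.29) / (0.21 + 0.29) = 2.58, so M₁ = 2.58 × 63 = 162.54 billion.
After the change m₂ = (1 + 0.29) / (0.099 + 0.29) ≈ 3.316195, so M₂ = 3.316195 × 63 ≈ 208.9203 billion.
ΔM = M₂ − M₁ = 208.9203 − 162.54 = 46.3803 billion.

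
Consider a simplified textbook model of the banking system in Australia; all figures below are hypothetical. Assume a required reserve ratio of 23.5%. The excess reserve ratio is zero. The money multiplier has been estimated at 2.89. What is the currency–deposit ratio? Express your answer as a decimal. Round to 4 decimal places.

Using m = 2.89. From m = (1 + c)/(c + rr + e), rearranging gives 1 + c = m·(c + rr + e), so c·(1 − m) = m·(rr + e) − 1.
Hence c = [m·(rr + e) − 1]/(1 − m) = [2.89 × (0.235 + 0) − 1] / (1 − 2.89) ≈ 0.169762.

0.1698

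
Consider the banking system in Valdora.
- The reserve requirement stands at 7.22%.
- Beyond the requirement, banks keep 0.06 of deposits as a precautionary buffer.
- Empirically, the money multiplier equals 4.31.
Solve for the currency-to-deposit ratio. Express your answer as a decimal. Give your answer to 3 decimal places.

Using m = 4.31. From m = (1 + c)/(c + rr + e), rearranging gives 1 + c = m·(c + rr + e), so c·(1 − m) = m·(rr + e) − 1.
Hence c = [m·(rr + e) − 1]/(1 − m) = [4.31 × (0.0722 + 0.06) − 1] / (1 − 4.31) ≈ 0.129975.

0.130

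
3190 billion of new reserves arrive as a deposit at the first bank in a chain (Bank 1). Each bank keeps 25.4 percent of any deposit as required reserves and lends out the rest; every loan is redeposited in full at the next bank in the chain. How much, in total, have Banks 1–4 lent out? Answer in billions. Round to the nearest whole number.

6467 billion

Bank i lends (1 − rr)^i of the original deposit: Bank 1 lends 3190·0.7460 = 2379.7400, Bank 2 lends 3190·0.7460² ≈ 1775.2860, and so on.
Summing a geometric series: total = 3190·[0.7460·(1 − 0.7460^4) / (1 − 0.7460)] ≈ 6467.3645 billion.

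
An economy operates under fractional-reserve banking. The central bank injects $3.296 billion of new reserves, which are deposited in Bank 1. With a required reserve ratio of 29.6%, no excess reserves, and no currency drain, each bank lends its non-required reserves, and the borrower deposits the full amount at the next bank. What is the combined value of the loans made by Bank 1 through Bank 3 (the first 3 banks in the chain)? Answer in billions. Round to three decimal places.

Bank i lends (1 − rr)^i of the original deposit: Bank 1 lends 3.296·0.7040 ≈ 2.3204, Bank 2 lends 3.296·0.7040² ≈ 1.6336, and so on.
Summing a geometric series: total = 3.296·[0.7040·(1 − 0.7040^3) / (1 − 0.7040)] ≈ 5.1040 billion.

$5.104 billion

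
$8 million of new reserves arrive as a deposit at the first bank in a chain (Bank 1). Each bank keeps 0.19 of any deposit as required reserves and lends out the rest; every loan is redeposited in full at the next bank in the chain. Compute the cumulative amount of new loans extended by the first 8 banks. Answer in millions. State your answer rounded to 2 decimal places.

Bank i lends (1 − rr)^i of the original deposit: Bank 1 lends 8·0.8100 = 6.4800, Bank 2 lends 8·0.8100² = 5.2488, and so on.
Summing a geometric series: total = 8·[0.8100·(1 − 0.8100^8) / (1 − 0.8100)] ≈ 27.7855 million.

$27.79 million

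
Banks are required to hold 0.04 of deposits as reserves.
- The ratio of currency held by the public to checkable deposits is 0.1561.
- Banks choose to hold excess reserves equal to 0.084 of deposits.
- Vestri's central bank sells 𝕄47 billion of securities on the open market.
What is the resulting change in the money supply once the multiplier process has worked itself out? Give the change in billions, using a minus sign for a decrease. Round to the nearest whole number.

-194 billion

The money multiplier is m = (1 + c) / (rr + e + c) = (1 + 0.1561) / (0.04 + 0.084 + 0.1561) ≈ 4.1275.
The sale removes 47 billion of base, so ΔM = m × ΔMB = 4.1275 × (−47) = -193.9925 billion.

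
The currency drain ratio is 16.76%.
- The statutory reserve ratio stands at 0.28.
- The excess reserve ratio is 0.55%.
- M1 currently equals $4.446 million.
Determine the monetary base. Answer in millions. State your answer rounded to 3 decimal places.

The money multiplier is m = (1 + c) / (rr + e + c) = (1 + 0.1676) / (0.28 + 0.0055 + 0.1676) ≈ 2.57691.
MB = M / m = 4.446 / 2.57691 ≈ 1.7253 million.

$1.725 million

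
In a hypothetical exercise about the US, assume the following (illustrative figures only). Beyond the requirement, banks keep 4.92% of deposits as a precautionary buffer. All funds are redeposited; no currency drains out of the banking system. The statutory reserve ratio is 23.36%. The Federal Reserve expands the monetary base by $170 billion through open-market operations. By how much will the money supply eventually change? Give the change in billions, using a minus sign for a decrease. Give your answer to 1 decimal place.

$601.1 billion

The money multiplier is m = 1 / (rr + e) = 1 / (0.2336 + 0.0492) ≈ 3.53607.
The purchase adds 170 billion of base, so ΔM = m × ΔMB = 3.53607 × (+170) = 601.1319 billion.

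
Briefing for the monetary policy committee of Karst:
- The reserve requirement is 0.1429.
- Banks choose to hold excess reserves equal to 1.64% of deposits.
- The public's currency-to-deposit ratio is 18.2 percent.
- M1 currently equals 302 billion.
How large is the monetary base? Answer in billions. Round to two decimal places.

87.20 billion

The money multiplier is m = (1 + c) / (rr + e + c) = (1 + 0.182) / (0.1429 + 0.0164 + 0.182) ≈ 3.463229.
MB = M / m = 302 / 3.463229 ≈ 87.2019 billion.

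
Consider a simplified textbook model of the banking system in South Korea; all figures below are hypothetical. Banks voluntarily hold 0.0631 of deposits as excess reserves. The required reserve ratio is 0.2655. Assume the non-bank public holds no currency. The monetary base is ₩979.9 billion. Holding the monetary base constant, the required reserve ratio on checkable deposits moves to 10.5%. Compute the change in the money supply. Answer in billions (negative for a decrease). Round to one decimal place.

₩2847.2 billion

Initially m₁ = 1 / (0.2655 + 0.0631) ≈ 3.04321, so M₁ = 3.04321 × 979.9 ≈ 2982.0415 billion.
After the change m₂ = 1 / (0.105 + 0.0631) ≈ 5.94884, so M₂ = 5.94884 × 979.9 ≈ 5829.2683 billion.
ΔM = M₂ − M₁ = 5829.2683 − 2982.0415 = 2847.2268 billion.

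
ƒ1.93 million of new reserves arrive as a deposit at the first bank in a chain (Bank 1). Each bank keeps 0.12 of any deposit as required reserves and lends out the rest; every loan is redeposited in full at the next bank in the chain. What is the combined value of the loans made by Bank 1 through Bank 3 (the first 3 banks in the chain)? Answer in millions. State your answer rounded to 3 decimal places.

Bank i lends (1 − rr)^i of the original deposit: Bank 1 lends 1.93·0.8800 = 1.6984, Bank 2 lends 1.93·0.8800² ≈ 1.4946, and so on.
Summing a geometric series: total = 1.93·[0.8800·(1 − 0.8800^3) / (1 − 0.8800)] ≈ 4.5082 million.

ƒ4.508 million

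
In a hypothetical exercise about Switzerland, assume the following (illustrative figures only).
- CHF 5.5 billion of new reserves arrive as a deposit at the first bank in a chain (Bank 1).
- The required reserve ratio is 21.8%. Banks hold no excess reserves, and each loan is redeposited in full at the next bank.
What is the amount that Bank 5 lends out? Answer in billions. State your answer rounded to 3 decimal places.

Each bank lends a fraction (1 − rr) = 0.7820 of the deposit it receives, so Bank 5 receives 5.5·0.7820^4 and lends 5.5·0.7820^5 ≈ 1.6084 billion.

CHF 1.608 billion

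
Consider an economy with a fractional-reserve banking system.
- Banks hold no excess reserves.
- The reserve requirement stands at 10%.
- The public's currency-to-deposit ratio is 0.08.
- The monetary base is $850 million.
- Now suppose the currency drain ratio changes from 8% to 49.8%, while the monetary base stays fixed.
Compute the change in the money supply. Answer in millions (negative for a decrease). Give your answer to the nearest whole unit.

Initially m₁ = (1 + 0.08) / (0.1 + 0.08) = 6, so M₁ = 6 × 850 = 5100 million.
After the change m₂ = (1 + 0.498) / (0.1 + 0.498) ≈ 2.5050, so M₂ = 2.5050 × 850 = 2129.25 million.
ΔM = M₂ − M₁ = 2129.25 − 5100 = -2970.75 million.

-2971 million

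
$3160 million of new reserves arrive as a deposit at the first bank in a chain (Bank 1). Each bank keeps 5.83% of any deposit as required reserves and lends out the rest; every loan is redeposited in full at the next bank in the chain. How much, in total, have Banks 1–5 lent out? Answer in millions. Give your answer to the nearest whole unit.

Bank i lends (1 − rr)^i of the original deposit: Bank 1 lends 3160·0.9417 = 2975.7720, Bank 2 lends 3160·0.9417² ≈ 2802.2845, and so on.
Summing a geometric series: total = 3160·[0.9417·(1 − 0.9417^5) / (1 − 0.9417)] ≈ 13242.2142 million.

$13242 million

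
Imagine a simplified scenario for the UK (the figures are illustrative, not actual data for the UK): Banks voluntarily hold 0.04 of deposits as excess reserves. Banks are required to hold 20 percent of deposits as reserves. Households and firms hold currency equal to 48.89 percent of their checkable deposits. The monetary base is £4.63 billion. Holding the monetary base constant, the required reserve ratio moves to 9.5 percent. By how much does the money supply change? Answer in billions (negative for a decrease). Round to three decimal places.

£1.592 billion

Initially m₁ = (1 + 0.4889) / (0.2 + 0.04 + 0.4889) ≈ 2.04267, so M₁ = 2.04267 × 4.63 ≈ 9.4576 billion.
After the change m₂ = (1 + 0.4889) / (0.095 + 0.04 + 0.4889) ≈ 2.38644, so M₂ = 2.38644 × 4.63 ≈ 11.0492 billion.
ΔM = M₂ − M₁ = 11.0492 − 9.4576 = 1.5916 billion.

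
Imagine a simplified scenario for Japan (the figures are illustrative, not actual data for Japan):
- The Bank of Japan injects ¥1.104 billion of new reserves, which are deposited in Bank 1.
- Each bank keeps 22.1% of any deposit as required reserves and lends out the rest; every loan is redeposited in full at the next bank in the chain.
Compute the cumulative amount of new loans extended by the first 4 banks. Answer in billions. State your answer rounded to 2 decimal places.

¥2.46 billion

Bank i lends (1 − rr)^i of the original deposit: Bank 1 lends 1.104·0.7790 ≈ 0.8600, Bank 2 lends 1.104·0.7790² ≈ 0.6700, and so on.
Summing a geometric series: total = 1.104·[0.7790·(1 − 0.7790^4) / (1 − 0.7790)] ≈ 2.4584 billion.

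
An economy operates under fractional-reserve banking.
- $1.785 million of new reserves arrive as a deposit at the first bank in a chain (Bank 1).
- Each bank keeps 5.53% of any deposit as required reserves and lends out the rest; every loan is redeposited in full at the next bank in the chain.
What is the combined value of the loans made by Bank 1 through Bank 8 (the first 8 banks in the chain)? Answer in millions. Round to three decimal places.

Bank i lends (1 − rr)^i of the original deposit: Bank 1 lends 1.785·0.9447 ≈ 1.6863, Bank 2 lends 1.785·0.9447² ≈ 1.5930, and so on.
Summing a geometric series: total = 1.785·[0.9447·(1 − 0.9447^8) / (1 − 0.9447)] ≈ 11.1489 million.

$11.149 million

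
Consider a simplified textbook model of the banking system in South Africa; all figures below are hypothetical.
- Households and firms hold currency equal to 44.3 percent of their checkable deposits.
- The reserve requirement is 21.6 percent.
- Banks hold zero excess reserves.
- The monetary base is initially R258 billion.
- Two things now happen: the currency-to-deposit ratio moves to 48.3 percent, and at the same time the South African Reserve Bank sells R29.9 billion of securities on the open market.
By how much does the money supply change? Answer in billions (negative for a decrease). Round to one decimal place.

Before: m₁ = (1 + 0.443) / (0.216 + 0.443) ≈ 2.18968, MB₁ = 258, so M₁ = 2.18968 × 258 ≈ 564.9374 billion.
After: m₂ = (1 + 0.483) / (0.216 + 0.483) ≈ 2.12160, MB₂ = 258 − 29.9 = 228.1, so M₂ = 2.12160 × 228.1 ≈ 483.937 billion.
ΔM = M₂ − M₁ = 483.937 − 564.9374 = -81.0004 billion.

-81.0 billion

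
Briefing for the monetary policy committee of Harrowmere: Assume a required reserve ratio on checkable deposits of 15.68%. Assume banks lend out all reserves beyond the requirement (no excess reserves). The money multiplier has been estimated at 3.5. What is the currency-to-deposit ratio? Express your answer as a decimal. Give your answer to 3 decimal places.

0.180

Using m = 3.5. From m = (1 + c)/(c + rr + e), rearranging gives 1 + c = m·(c + rr + e), so c·(1 − m) = m·(rr + e) − 1.
Hence c = [m·(rr + e) − 1]/(1 − m) = [3.5 × (0.1568 + 0) − 1] / (1 − 3.5) = 0.180480.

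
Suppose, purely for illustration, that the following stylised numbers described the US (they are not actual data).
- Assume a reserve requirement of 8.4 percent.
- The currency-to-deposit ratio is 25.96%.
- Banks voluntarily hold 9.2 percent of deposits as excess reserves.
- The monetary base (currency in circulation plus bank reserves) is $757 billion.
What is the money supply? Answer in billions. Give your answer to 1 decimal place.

$2189.0 billion

The money multiplier is m = (1 + c) / (rr + e + c) = (1 + 0.2596) / (0.084 + 0.092 + 0.2596) ≈ 2.89164.
So M = m × MB = 2.89164 × 757 ≈ 2188.9715 billion.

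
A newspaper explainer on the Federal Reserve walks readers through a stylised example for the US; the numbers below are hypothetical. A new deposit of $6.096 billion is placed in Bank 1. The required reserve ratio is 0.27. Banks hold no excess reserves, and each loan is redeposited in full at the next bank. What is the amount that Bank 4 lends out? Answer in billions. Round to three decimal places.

$1.731 billion

Each bank lends a fraction (1 − rr) = 0.7300 of the deposit it receives, so Bank 4 receives 6.096·0.7300^3 and lends 6.096·0.7300^4 ≈ 1.7312 billion.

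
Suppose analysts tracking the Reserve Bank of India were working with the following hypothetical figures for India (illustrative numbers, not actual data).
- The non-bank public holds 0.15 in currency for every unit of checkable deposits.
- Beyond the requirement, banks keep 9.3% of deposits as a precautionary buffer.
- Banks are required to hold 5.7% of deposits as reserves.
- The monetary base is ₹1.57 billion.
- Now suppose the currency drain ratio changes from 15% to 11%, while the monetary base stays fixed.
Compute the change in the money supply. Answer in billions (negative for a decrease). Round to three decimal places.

₹0.684 billion

Initially m₁ = (1 + 0.15) / (0.057 + 0.093 + 0.15) ≈ 3.83333, so M₁ = 3.83333 × 1.57 ≈ 6.0183 billion.
After the change m₂ = (1 + 0.11) / (0.057 + 0.093 + 0.11) ≈ 4.26923, so M₂ = 4.26923 × 1.57 ≈ 6.7027 billion.
ΔM = M₂ − M₁ = 6.7027 − 6.0183 = 0.6844 billion.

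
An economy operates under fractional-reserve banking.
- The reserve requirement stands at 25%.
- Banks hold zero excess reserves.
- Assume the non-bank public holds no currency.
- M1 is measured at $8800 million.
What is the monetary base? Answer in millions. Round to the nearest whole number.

$2200 million

With no currency drain and no excess reserves, the money multiplier is m = 1/rr = 1/0.25 = 4.
The monetary base is MB = M / m = 8800 / 4 = 2200 million.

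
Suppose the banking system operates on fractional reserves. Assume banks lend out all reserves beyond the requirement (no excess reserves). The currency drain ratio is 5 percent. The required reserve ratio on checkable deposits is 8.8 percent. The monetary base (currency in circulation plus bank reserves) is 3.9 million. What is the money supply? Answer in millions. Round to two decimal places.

The money multiplier is m = (1 + c) / (rr + c) = (1 + 0.05) / (0.088 + 0.05) ≈ 7.6087.
So M = m × MB = 7.6087 × 3.9 ≈ 29.6739 million.

29.67 million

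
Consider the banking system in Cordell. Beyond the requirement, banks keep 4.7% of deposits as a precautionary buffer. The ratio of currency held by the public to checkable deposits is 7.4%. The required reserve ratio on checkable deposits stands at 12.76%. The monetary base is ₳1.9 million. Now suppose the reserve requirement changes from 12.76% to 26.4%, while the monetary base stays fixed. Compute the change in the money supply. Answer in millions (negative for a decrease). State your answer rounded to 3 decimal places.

-2.908 million

Initially m₁ = (1 + 0.074) / (0.1276 + 0.047 + 0.074) ≈ 4.32019, so M₁ = 4.32019 × 1.9 ≈ 8.2084 million.
After the change m₂ = (1 + 0.074) / (0.264 + 0.047 + 0.074) ≈ 2.78961, so M₂ = 2.78961 × 1.9 ≈ 5.3003 million.
ΔM = M₂ − M₁ = 5.3003 − 8.2084 = -2.9081 million.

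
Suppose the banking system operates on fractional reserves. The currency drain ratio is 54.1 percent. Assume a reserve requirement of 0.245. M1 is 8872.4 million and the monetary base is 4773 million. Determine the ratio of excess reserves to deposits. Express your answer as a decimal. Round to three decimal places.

0.043

Using m = M/MB = 8872.4/4773 ≈ 1.858873. Since m = (1 + c)/(c + rr + e), the denominator satisfies c + rr + e = (1 + c)/m = (1 + 0.541) / 1.858873 ≈ 0.828997.
With c = 0.541 and rr = 0.245, the ratio of excess reserves to deposits is 0.828997 − 0.541 − 0.245 = 0.042997.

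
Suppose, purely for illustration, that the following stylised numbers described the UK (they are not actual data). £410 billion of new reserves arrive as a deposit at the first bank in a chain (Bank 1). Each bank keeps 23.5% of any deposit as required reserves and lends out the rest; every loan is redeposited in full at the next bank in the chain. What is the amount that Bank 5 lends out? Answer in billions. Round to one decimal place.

Each bank lends a fraction (1 − rr) = 0.7650 of the deposit it receives, so Bank 5 receives 410·0.7650^4 and lends 410·0.7650^5 ≈ 107.4215 billion.

£107.4 billion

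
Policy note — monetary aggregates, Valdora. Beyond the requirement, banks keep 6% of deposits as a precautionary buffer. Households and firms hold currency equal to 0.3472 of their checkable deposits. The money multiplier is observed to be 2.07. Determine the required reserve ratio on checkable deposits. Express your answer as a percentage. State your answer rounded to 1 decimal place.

Using m = 2.07. Since m = (1 + c)/(c + rr + e), the denominator satisfies c + rr + e = (1 + c)/m = (1 + 0.3472) / 2.07 ≈ 0.650821.
With c = 0.3472 and e = 0.06, the required reserve ratio on checkable deposits is 0.650821 − 0.3472 − 0.06 = 0.243621.

24.4%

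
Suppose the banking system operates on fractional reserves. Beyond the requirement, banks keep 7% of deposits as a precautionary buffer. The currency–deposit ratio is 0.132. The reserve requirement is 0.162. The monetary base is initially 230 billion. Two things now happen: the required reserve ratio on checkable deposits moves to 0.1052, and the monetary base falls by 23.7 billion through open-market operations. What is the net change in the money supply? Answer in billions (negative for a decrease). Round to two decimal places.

Before: m₁ = (1 + 0.132) / (0.162 + 0.07 + 0.132) ≈ 3.109890, MB₁ = 230, so M₁ = 3.109890 × 230 = 715.2747 billion.
After: m₂ = (1 + 0.132) / (0.1052 + 0.07 + 0.132) ≈ 3.684896, MB₂ = 230 − 23.7 = 206.3, so M₂ = 3.684896 × 206.3 ≈ 760.194 billion.
ΔM = M₂ − M₁ = 760.194 − 715.2747 = 44.9193 billion.

44.92 billion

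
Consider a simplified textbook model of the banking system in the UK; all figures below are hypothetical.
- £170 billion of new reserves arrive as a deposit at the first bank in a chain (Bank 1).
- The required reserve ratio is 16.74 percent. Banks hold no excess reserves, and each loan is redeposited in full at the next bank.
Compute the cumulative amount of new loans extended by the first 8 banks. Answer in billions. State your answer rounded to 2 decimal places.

Bank i lends (1 − rr)^i of the original deposit: Bank 1 lends 170·0.8326 = 141.5420, Bank 2 lends 170·0.8326² ≈ 117.8479, and so on.
Summing a geometric series: total = 170·[0.8326·(1 − 0.8326^8) / (1 − 0.8326)] ≈ 650.2681 billion.

£650.27 billion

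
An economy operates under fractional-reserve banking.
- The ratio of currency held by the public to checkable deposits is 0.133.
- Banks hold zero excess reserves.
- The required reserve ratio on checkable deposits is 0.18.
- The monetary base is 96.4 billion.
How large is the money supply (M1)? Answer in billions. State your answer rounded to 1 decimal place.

The money multiplier is m = (1 + c) / (rr + c) = (1 + 0.133) / (0.18 + 0.133) ≈ 3.6198.
So M = m × MB = 3.6198 × 96.4 ≈ 348.9487 billion.

348.9 billion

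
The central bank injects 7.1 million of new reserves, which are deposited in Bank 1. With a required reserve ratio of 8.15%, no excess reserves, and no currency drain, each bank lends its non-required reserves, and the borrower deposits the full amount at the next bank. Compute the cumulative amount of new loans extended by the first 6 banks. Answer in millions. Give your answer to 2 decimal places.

31.97 million

Bank i lends (1 − rr)^i of the original deposit: Bank 1 lends 7.1·0.9185 ≈ 6.5213, Bank 2 lends 7.1·0.9185² ≈ 5.9899, and so on.
Summing a geometric series: total = 7.1·[0.9185·(1 − 0.9185^6) / (1 − 0.9185)] ≈ 31.9708 million.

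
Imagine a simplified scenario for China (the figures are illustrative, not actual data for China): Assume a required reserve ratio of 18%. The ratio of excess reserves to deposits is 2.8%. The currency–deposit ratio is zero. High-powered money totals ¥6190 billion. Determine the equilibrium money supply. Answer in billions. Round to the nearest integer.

The money multiplier is m = 1 / (rr + e) = 1 / (0.18 + 0.028) ≈ 4.80769.
So M = m × MB = 4.80769 × 6190 = 29759.6011 billion.

¥29760 billion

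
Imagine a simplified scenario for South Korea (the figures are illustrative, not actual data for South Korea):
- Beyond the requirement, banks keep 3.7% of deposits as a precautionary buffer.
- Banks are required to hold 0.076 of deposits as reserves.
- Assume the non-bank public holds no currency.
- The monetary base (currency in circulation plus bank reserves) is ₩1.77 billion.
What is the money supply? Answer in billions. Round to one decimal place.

₩15.7 billion

The money multiplier is m = 1 / (rr + e) = 1 / (0.076 + 0.037) ≈ 8.8496.
So M = m × MB = 8.8496 × 1.77 ≈ 15.6638 billion.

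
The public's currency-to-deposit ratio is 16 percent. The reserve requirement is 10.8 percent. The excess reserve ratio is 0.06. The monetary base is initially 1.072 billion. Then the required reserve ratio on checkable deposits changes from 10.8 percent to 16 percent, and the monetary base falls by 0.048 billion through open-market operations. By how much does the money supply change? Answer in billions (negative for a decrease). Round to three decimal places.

Before: m₁ = (1 + 0.16) / (0.108 + 0.06 + 0.16) ≈ 3.53659, MB₁ = 1.072, so M₁ = 3.53659 × 1.072 ≈ 3.7912 billion.
After: m₂ = (1 + 0.16) / (0.16 + 0.06 + 0.16) ≈ 3.05263, MB₂ = 1.072 − 0.048 = 1.024, so M₂ = 3.05263 × 1.024 ≈ 3.1259 billion.
ΔM = M₂ − M₁ = 3.1259 − 3.7912 = -0.6653 billion.

-0.665 billion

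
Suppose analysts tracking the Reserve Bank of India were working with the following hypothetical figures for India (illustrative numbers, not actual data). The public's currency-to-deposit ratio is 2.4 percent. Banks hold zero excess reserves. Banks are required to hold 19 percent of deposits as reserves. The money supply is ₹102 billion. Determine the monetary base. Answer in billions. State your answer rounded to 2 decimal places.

₹21.32 billion

The money multiplier is m = (1 + c) / (rr + c) = (1 + 0.024) / (0.19 + 0.024) ≈ 4.785047.
MB = M / m = 102 / 4.785047 ≈ 21.3164 billion.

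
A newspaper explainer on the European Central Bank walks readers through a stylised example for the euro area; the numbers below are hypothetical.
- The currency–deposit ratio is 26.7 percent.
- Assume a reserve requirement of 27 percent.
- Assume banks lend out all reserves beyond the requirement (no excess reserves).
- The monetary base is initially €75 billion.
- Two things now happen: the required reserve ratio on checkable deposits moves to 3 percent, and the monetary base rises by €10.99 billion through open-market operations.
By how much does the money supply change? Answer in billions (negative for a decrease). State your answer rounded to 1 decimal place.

Before: m₁ = (1 + 0.267) / (0.27 + 0.267) ≈ 2.3594, MB₁ = 75, so M₁ = 2.3594 × 75 = 176.955 billion.
After: m₂ = (1 + 0.267) / (0.03 + 0.267) ≈ 4.2660, MB₂ = 75 + 10.99 = 85.99, so M₂ = 4.2660 × 85.99 ≈ 366.8333 billion.
ΔM = M₂ − M₁ = 366.8333 − 176.955 = 189.8783 billion.

€189.9 billion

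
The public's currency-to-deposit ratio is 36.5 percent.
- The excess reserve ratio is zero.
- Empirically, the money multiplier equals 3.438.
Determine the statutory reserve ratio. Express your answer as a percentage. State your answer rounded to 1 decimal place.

3.2%

Using m = 3.438. Since m = (1 + c)/(c + rr + e), the denominator satisfies c + rr + e = (1 + c)/m = (1 + 0.365) / 3.438 ≈ 0.397033.
With c = 0.365 and e = 0, the statutory reserve ratio is 0.397033 − 0.365 − 0 = 0.032033.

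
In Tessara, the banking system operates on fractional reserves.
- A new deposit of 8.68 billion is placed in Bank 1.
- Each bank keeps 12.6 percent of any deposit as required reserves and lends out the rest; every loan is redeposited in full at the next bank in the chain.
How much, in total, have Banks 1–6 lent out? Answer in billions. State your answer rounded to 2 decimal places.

Bank i lends (1 − rr)^i of the original deposit: Bank 1 lends 8.68·0.8740 ≈ 7.5863, Bank 2 lends 8.68·0.8740² ≈ 6.6304, and so on.
Summing a geometric series: total = 8.68·[0.8740·(1 − 0.8740^6) / (1 − 0.8740)] ≈ 33.3722 billion.

33.37 billion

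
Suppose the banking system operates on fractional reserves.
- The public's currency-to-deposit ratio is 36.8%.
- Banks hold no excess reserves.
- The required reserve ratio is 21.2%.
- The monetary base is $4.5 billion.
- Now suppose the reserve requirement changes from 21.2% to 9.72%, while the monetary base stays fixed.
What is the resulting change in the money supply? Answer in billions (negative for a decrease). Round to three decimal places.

$2.619 billion

Initially m₁ = (1 + 0.368) / (0.212 + 0.368) ≈ 2.35862, so M₁ = 2.35862 × 4.5 ≈ 10.6138 billion.
After the change m₂ = (1 + 0.368) / (0.0972 + 0.368) ≈ 2.94067, so M₂ = 2.94067 × 4.5 ≈ 13.233 billion.
ΔM = M₂ − M₁ = 13.233 − 10.6138 = 2.6192 billion.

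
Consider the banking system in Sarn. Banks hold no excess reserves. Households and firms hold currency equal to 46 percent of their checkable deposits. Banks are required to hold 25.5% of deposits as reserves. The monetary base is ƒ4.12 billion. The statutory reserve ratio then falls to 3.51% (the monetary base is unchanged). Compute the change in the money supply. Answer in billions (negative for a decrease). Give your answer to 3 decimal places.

Initially m₁ = (1 + 0.46) / (0.255 + 0.46) ≈ 2.04196, so M₁ = 2.04196 × 4.12 ≈ 8.4129 billion.
After the change m₂ = (1 + 0.46) / (0.0351 + 0.46) ≈ 2.94890, so M₂ = 2.94890 × 4.12 ≈ 12.1495 billion.
ΔM = M₂ − M₁ = 12.1495 − 8.4129 = 3.7366 billion.

ƒ3.737 billion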